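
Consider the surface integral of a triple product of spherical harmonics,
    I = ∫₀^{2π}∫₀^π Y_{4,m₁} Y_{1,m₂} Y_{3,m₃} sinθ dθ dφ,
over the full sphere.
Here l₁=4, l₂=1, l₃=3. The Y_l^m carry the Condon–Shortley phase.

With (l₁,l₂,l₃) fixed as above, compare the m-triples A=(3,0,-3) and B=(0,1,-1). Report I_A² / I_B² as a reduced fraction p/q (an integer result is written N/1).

7/6

Same 4,1,3: normalisation and zero-m 3j drop out of the ratio.
A: Δ: 2! 6! 0! / 9! → 1/252; sum: t=1:−1/720 = -1/720; 3j²(4 1 3; 3 0 -3) = Δ·Π!·Σ² = 1/36  (sign -1)
B: Δ: 2! 6! 0! / 9! → 1/252; sum: t=2:+1/96 = 1/96; 3j²(4 1 3; 0 1 -1) = Δ·Π!·Σ² = 1/42  (sign +1)
I_A²/I_B² = (1/36)/(1/42) = 7/6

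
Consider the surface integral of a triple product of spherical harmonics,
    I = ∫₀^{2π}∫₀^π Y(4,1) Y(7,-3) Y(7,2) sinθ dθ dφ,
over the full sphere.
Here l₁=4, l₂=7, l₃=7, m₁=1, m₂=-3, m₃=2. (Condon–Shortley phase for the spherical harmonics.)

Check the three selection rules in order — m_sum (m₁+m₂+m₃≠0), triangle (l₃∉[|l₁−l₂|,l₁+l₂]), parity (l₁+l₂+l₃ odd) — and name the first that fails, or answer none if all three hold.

none

Σmᵢ = 0  ✓
l₃∈[|l₁−l₂|,l₁+l₂]=[3,11], have l₃=7  ✓
Σlᵢ = 18 ⇒ even  ✓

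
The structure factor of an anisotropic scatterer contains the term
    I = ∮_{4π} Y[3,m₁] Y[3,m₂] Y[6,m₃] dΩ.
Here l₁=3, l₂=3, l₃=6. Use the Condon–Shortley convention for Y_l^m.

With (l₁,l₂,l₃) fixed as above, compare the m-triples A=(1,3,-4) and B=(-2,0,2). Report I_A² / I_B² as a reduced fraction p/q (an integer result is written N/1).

15/16

Shared (l₁,l₂,l₃)=(3,3,6): N and (l;000)² cancel in I_A²/I_B².
A: Δ = 0!·6!·6!/13! = 1/12012; Racah Σ t=0..0: t=0:+1/34560 = 1/34560; ⇒ 3j(3 3 6; 1 3 -4)² = 5/286, sgn +1
B: Δ = 0!·6!·6!/13! = 1/12012; Racah Σ t=0..0: t=0:+1/4320 = 1/4320; ⇒ 3j(3 3 6; -2 0 2)² = 8/429, sgn +1
I_A²/I_B² = (5/286)/(8/429) = 15/16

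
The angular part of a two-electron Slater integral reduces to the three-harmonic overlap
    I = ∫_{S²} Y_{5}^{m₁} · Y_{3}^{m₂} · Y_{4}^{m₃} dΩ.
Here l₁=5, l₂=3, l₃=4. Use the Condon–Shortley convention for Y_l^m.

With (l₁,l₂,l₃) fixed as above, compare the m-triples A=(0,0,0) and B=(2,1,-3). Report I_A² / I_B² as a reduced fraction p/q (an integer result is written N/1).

Same 5,3,4: normalisation and zero-m 3j drop out of the ratio.
A: Δ: 4! 6! 2! / 13! → 1/180180; sum: t=1:−1/576 t=2:+1/144 t=3:−1/576 = 1/288; 3j²(5 3 4; 0 0 0) = Δ·Π!·Σ² = 20/1001  (sign +1)
B: Δ: 4! 6! 2! / 13! → 1/180180; sum: t=2:+1/960 t=3:−1/4320 = 7/8640; 3j²(5 3 4; 2 1 -3) = Δ·Π!·Σ² = 343/12870  (sign -1)
I_A²/I_B² = (20/1001)/(343/12870) = 1800/2401

1800/2401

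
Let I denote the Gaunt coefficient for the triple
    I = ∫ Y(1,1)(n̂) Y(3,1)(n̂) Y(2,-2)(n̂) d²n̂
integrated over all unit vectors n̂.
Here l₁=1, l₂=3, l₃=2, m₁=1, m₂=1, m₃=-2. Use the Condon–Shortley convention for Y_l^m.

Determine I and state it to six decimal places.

-0.082589

Checks pass: Σm=0; 6 even; l₃=2∈[2,4].
(2·1+1)(2·3+1)(2·2+1) = 105
Δ: 2! 0! 4! / 7! → 1/105
sum: t=1:−1/4 = -1/4
3j²(1 3 2; 0 0 0) = Δ·Π!·Σ² = 3/35  (sign -1)
sum: t=0:+1/48 = 1/48
3j²(1 3 2; 1 1 -2) = Δ·Π!·Σ² = 1/105  (sign +1)
combine: 4πI² = 105·3/35·1/105 = 3/35
take √, sign -1: I = -0.08258890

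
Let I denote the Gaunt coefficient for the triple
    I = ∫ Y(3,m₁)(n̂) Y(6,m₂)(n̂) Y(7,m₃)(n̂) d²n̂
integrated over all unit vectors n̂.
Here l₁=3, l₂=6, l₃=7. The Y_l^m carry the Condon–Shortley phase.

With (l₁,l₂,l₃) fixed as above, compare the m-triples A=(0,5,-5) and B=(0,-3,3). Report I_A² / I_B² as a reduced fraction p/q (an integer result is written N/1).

Same 3,6,7: normalisation and zero-m 3j drop out of the ratio.
A: Δ: 2! 4! 10! / 17! → 1/2042040; sum: t=1:−1/14515200 t=2:+1/4354560 = 1/6220800; 3j²(3 6 7; 0 5 -5) = Δ·Π!·Σ² = 77/4420  (sign +1)
B: Δ: 2! 4! 10! / 17! → 1/2042040; sum: t=0:+1/362880 t=1:−1/322560 t=2:+1/4354560 = -1/8709120; 3j²(3 6 7; 0 -3 3) = Δ·Π!·Σ² = 3/68068  (sign -1)
I_A²/I_B² = (77/4420)/(3/68068) = 5929/15

5929/15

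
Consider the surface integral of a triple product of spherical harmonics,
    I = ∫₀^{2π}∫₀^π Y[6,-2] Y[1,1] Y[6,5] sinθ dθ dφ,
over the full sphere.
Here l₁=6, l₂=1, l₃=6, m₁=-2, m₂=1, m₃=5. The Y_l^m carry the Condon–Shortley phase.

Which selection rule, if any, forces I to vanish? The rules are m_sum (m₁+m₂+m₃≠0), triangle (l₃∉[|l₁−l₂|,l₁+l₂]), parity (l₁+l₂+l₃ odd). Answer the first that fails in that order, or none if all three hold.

azimuthal sum: -2 + 1 + 5 = 4  ✗
5 ≤ 6 ≤ 7 (triangle on l)
L = 6 + 1 + 6 = 13 (odd)

m_sum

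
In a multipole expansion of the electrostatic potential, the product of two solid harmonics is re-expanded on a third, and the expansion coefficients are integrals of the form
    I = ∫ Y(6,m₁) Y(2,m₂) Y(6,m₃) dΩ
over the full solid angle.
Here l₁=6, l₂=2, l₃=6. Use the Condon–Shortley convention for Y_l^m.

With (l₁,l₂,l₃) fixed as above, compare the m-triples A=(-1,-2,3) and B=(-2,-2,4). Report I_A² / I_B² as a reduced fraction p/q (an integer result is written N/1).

4/3

Same 6,2,6: normalisation and zero-m 3j drop out of the ratio.
A: Δ: 2! 10! 2! / 15! → 1/90090; sum: t=0:+1/120960 = 1/120960; 3j²(6 2 6; -1 -2 3) = Δ·Π!·Σ² = 24/1001  (sign -1)
B: Δ: 2! 10! 2! / 15! → 1/90090; sum: t=0:+1/322560 = 1/322560; 3j²(6 2 6; -2 -2 4) = Δ·Π!·Σ² = 18/1001  (sign +1)
I_A²/I_B² = (24/1001)/(18/1001) = 4/3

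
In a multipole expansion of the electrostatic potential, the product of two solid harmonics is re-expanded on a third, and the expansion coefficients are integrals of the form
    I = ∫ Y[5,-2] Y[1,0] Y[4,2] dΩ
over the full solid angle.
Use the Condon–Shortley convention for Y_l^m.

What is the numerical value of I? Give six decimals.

m-sum 0 ✓  L=10 even ✓  4≤4≤6 ✓
Π(2lᵢ+1) = 11×3×9 = 297
triangle coeff Δ(5,1,4) = 1/495
Σ_t [1,1]: t=1:−1/576 = -1/576
(3j)²=5/99 [(5 1 4; 0 0 0)], sign=-1
Σ_t [1,1]: t=1:−1/1440 = -1/1440
(3j)²=7/165 [(5 1 4; -2 0 2)], sign=-1
⇒ 4πI² = 7/11
I = (+1)√(7/11/(4π)) = 0.22503380

0.225034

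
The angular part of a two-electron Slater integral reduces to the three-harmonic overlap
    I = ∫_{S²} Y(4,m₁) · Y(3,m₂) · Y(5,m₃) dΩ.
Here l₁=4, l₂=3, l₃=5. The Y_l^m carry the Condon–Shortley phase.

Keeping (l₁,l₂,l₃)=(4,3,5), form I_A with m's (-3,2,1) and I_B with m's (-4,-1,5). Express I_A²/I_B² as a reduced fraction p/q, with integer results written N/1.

121/168

l's match ⇒ only the (l;m) 3-j factors differ between A and B.
A: triangle coeff Δ(4,3,5) = 1/180180; Σ_t [1,2]: t=1:−1/17280 t=2:+1/1440 = 11/17280; (3j)²=11/468 [(4 3 5; -3 2 1)], sign=+1
B: triangle coeff Δ(4,3,5) = 1/180180; Σ_t [2,2]: t=2:+1/34560 = 1/34560; (3j)²=14/429 [(4 3 5; -4 -1 5)], sign=+1
I_A²/I_B² = (11/468)/(14/429) = 121/168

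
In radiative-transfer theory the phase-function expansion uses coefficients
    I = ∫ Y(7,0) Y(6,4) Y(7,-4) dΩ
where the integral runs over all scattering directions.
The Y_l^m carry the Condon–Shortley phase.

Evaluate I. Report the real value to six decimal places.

0.012650

m-sum 0 ✓  L=20 even ✓  1≤7≤13 ✓
Π(2lᵢ+1) = 15×13×15 = 2925
triangle coeff Δ(7,6,7) = 1/2444321880
Σ_t [0,6]: t=0:+1/2612736000 t=1:−1/20736000 t=2:+1/1658880 t=3:−1/746496 t=4:+1/1658880 t=5:−1/20736000 t=6:+1/2612736000 = -1/4354560
(3j)²=1000/138567 [(7 6 7; 0 0 0)], sign=+1
Σ_t [4,6]: t=4:+1/24883200 t=5:−1/20736000 t=6:+1/174182400 = -1/435456000
(3j)²=2/20995 [(7 6 7; 0 4 -4)], sign=+1
⇒ 4πI² = 30000/14919047
I = (+1)√(30000/14919047/(4π)) = 0.01264984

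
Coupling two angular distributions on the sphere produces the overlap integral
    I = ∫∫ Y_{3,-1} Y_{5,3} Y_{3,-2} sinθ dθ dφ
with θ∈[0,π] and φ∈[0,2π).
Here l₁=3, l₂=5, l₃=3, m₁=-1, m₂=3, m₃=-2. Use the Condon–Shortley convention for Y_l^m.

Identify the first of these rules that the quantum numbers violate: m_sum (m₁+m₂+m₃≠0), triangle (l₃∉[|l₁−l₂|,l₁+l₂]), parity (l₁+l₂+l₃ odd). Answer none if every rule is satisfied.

parity

m₁+m₂+m₃ = -1 + 3 − 2 = 0  ✓
triangle: |3−5|=2 ≤ l₃=3 ≤ 3+5=8  ✓
parity: l₁+l₂+l₃ = 11 is odd  ✗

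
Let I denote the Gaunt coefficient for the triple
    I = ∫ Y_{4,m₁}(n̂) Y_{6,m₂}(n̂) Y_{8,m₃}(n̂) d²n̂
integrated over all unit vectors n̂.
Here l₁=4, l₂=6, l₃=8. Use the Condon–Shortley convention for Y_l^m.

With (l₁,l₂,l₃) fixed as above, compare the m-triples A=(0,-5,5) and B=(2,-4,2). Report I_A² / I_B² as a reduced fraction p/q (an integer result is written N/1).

Shared (l₁,l₂,l₃)=(4,6,8): N and (l;000)² cancel in I_A²/I_B².
A: Δ = 2!·6!·10!/19! = 1/23279256; Racah Σ t=0..1: t=0:+1/34836480 t=1:−1/130636800 = 11/522547200; ⇒ 3j(4 6 8; 0 -5 5)² = 1331/81396, sgn -1
B: Δ = 2!·6!·10!/19! = 1/23279256; Racah Σ t=0..2: t=0:+1/7741440 t=1:−1/43545600 t=2:+1/5225472000 = 139/1306368000; ⇒ 3j(4 6 8; 2 -4 2)² = 38642/2909907, sgn +1
I_A²/I_B² = (1331/81396)/(38642/2909907) = 190333/154568

190333/154568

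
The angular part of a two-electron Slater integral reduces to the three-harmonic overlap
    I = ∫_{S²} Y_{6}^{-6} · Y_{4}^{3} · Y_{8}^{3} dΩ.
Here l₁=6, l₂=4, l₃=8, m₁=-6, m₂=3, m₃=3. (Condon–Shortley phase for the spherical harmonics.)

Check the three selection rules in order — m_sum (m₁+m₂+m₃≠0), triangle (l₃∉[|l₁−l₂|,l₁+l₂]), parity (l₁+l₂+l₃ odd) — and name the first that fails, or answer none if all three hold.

none

azimuthal sum: -6 + 3 + 3 = 0  ✓
2 ≤ 8 ≤ 10 (triangle on l)  ✓
L = 6 + 4 + 8 = 18 (even)  ✓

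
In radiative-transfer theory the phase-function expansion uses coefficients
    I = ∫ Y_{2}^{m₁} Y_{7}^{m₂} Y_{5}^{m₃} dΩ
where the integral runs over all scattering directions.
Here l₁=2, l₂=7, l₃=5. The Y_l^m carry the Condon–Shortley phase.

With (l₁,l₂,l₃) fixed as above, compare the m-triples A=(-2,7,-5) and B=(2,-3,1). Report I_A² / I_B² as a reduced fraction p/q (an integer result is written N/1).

143/30

Same 2,7,5: normalisation and zero-m 3j drop out of the ratio.
A: Δ: 4! 0! 10! / 15! → 1/15015; sum: t=4:+1/87091200 = 1/87091200; 3j²(2 7 5; -2 7 -5) = Δ·Π!·Σ² = 1/15  (sign +1)
B: Δ: 4! 0! 10! / 15! → 1/15015; sum: t=0:+1/414720 = 1/414720; 3j²(2 7 5; 2 -3 1) = Δ·Π!·Σ² = 2/143  (sign +1)
I_A²/I_B² = (1/15)/(2/143) = 143/30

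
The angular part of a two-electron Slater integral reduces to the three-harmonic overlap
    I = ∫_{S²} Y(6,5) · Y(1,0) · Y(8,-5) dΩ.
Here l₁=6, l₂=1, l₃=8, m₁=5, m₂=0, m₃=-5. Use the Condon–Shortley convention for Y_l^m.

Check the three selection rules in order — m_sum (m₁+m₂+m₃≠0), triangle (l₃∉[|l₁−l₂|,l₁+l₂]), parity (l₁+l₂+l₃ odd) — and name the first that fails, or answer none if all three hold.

triangle

Σmᵢ = 0  ✓
l₃∈[|l₁−l₂|,l₁+l₂]=[5,7], have l₃=8  ✗
Σlᵢ = 15 ⇒ odd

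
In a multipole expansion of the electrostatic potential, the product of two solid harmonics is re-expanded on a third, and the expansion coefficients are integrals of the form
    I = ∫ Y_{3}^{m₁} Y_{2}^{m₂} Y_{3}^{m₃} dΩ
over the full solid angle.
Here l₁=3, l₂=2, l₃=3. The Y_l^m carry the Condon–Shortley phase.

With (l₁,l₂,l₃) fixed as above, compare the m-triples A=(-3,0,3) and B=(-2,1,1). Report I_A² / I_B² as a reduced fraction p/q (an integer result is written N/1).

Shared (l₁,l₂,l₃)=(3,2,3): N and (l;000)² cancel in I_A²/I_B².
A: Δ = 2!·4!·2!/9! = 1/3780; Racah Σ t=2..2: t=2:+1/96 = 1/96; ⇒ 3j(3 2 3; -3 0 3)² = 5/84, sgn +1
B: Δ = 2!·4!·2!/9! = 1/3780; Racah Σ t=1..2: t=1:−1/48 t=2:+1/12 = 1/16; ⇒ 3j(3 2 3; -2 1 1)² = 1/28, sgn +1
I_A²/I_B² = (5/84)/(1/28) = 5/3

5/3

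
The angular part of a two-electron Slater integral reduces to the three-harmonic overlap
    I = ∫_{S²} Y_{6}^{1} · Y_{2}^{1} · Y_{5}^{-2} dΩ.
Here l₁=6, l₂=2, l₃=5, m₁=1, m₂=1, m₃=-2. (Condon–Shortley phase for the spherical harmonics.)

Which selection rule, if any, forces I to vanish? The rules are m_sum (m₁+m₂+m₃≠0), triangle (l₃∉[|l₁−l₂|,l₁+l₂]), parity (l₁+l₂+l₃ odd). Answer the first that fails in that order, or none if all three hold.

azimuthal sum: 1 + 1 − 2 = 0  ✓
4 ≤ 5 ≤ 8 (triangle on l)  ✓
L = 6 + 2 + 5 = 13 (odd)  ✗

parity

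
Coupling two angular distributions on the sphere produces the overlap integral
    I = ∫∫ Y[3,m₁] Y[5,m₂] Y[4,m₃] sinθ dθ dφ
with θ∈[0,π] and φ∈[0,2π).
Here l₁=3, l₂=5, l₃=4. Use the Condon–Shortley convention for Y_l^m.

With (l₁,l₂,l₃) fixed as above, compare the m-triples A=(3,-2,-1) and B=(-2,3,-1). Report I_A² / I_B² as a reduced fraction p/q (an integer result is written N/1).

25/1

Same 3,5,4: normalisation and zero-m 3j drop out of the ratio.
A: Δ: 4! 2! 6! / 13! → 1/180180; sum: t=0:+1/1728 = 1/1728; 3j²(3 5 4; 3 -2 -1) = Δ·Π!·Σ² = 25/858  (sign -1)
B: Δ: 4! 2! 6! / 13! → 1/180180; sum: t=3:−1/1440 t=4:+1/1152 = 1/5760; 3j²(3 5 4; -2 3 -1) = Δ·Π!·Σ² = 1/858  (sign -1)
I_A²/I_B² = (25/858)/(1/858) = 25/1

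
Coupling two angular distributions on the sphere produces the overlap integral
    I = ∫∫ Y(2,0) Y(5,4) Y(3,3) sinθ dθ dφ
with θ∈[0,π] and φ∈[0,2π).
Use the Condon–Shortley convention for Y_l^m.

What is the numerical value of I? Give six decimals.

0.000000

m-sum = 0 + 4 + 3 = 7 ≠ 0 ⇒ I = 0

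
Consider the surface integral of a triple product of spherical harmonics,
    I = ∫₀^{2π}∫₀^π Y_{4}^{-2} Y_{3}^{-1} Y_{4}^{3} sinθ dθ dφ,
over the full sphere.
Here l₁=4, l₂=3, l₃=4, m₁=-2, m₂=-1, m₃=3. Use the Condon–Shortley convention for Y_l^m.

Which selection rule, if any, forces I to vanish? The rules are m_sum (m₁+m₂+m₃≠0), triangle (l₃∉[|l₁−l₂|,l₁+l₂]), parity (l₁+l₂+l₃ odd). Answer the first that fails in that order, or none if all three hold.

azimuthal sum: -2 − 1 + 3 = 0  ✓
1 ≤ 4 ≤ 7 (triangle on l)  ✓
L = 4 + 3 + 4 = 11 (odd)  ✗

parity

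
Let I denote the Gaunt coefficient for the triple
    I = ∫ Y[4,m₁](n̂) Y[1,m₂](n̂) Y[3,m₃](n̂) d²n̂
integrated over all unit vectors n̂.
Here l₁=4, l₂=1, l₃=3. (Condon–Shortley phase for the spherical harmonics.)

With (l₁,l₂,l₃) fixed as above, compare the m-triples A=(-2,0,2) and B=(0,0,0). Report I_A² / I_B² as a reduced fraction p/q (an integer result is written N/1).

Shared (l₁,l₂,l₃)=(4,1,3): N and (l;000)² cancel in I_A²/I_B².
A: Δ = 2!·6!·0!/9! = 1/252; Racah Σ t=1..1: t=1:−1/120 = -1/120; ⇒ 3j(4 1 3; -2 0 2)² = 1/21, sgn +1
B: Δ = 2!·6!·0!/9! = 1/252; Racah Σ t=1..1: t=1:−1/36 = -1/36; ⇒ 3j(4 1 3; 0 0 0)² = 4/63, sgn +1
I_A²/I_B² = (1/21)/(4/63) = 3/4

3/4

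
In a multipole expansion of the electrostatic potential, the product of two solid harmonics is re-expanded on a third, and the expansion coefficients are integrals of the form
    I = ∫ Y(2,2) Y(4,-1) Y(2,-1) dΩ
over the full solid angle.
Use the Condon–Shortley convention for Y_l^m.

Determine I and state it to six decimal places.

-0.090112

Rules hold: Σm=0, L=8 even, 2≤2≤6.
N = 5·9·5 = 225
Δ = 4!·0!·4!/9! = 1/630
Racah Σ t=2..2: t=2:+1/16 = 1/16
⇒ 3j(2 4 2; 0 0 0)² = 2/35, sgn +1
Racah Σ t=0..0: t=0:+1/144 = 1/144
⇒ 3j(2 4 2; 2 -1 -1)² = 1/126, sgn -1
4πI² = N·(3j₀)²·(3jₘ)² = 5/49
I = -1·√(0.102041/4π) = -0.09011188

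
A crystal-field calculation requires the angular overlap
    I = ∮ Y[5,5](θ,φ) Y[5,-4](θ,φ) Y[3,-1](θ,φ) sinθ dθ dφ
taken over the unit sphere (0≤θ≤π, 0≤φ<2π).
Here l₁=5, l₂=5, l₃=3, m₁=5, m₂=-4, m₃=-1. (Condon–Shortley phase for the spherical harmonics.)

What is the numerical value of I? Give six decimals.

Σlᵢ=13 odd — θ-integrand is odd under cosθ→−cosθ; I=0

0.000000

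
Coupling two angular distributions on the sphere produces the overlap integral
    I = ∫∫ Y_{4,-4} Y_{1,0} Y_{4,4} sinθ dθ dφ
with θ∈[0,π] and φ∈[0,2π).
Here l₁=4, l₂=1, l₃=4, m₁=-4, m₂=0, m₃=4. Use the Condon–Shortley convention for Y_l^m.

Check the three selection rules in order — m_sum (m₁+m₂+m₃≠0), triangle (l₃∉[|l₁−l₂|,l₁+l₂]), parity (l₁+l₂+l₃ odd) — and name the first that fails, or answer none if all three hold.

azimuthal sum: -4 + 0 + 4 = 0  ✓
3 ≤ 4 ≤ 5 (triangle on l)  ✓
L = 4 + 1 + 4 = 9 (odd)  ✗

parity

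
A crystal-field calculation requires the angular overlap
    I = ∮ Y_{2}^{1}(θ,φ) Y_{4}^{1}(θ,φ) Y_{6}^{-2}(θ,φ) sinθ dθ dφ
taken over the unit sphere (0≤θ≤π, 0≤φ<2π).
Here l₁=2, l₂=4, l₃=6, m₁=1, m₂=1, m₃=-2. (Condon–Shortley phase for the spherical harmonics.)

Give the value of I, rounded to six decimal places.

0.238034

Checks pass: Σm=0; 12 even; l₃=6∈[2,6].
(2·2+1)(2·4+1)(2·6+1) = 585
Δ: 0! 4! 8! / 13! → 1/6435
sum: t=0:+1/2304 = 1/2304
3j²(2 4 6; 0 0 0) = Δ·Π!·Σ² = 5/143  (sign +1)
sum: t=0:+1/4320 = 1/4320
3j²(2 4 6; 1 1 -2) = Δ·Π!·Σ² = 224/6435  (sign +1)
combine: 4πI² = 585·5/143·224/6435 = 1120/1573
take √, sign +1: I = 0.23803440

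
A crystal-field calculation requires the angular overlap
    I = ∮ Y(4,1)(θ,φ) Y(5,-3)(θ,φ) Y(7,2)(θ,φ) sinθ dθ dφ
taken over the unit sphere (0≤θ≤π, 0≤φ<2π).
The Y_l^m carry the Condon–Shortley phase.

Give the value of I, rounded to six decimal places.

-0.140275

Checks pass: Σm=0; 16 even; l₃=7∈[1,9].
(2·4+1)(2·5+1)(2·7+1) = 1485
Δ: 2! 6! 8! / 17! → 1/6126120
sum: t=0:+1/69120 t=1:−1/20736 t=2:+1/69120 = -1/51840
3j²(4 5 7; 0 0 0) = Δ·Π!·Σ² = 280/21879  (sign +1)
sum: t=0:+1/103680 t=1:−1/241920 t=2:+1/9676800 = 163/29030400
3j²(4 5 7; 1 -3 2) = Δ·Π!·Σ² = 26569/2042040  (sign -1)
combine: 4πI² = 1485·280/21879·26569/2042040 = 132845/537251
take √, sign -1: I = -0.14027461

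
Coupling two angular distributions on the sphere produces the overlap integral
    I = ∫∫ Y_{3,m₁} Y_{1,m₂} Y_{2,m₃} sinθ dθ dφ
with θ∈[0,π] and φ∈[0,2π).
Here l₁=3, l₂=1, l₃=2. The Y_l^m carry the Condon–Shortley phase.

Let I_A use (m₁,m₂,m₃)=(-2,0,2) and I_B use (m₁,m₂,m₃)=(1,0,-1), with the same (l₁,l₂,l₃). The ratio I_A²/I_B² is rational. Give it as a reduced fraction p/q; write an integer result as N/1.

l's match ⇒ only the (l;m) 3-j factors differ between A and B.
A: triangle coeff Δ(3,1,2) = 1/105; Σ_t [1,1]: t=1:−1/24 = -1/24; (3j)²=1/21 [(3 1 2; -2 0 2)], sign=-1
B: triangle coeff Δ(3,1,2) = 1/105; Σ_t [1,1]: t=1:−1/6 = -1/6; (3j)²=8/105 [(3 1 2; 1 0 -1)], sign=+1
I_A²/I_B² = (1/21)/(8/105) = 5/8

5/8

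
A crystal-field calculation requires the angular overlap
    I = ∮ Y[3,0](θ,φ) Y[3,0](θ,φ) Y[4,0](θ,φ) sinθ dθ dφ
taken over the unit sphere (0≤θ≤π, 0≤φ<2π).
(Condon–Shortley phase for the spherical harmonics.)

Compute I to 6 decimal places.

0.153870

Checks pass: Σm=0; 10 even; l₃=4∈[0,6].
(2·3+1)(2·3+1)(2·4+1) = 441
Δ: 2! 4! 4! / 11! → 1/34650
sum: t=0:+1/72 t=1:−1/16 t=2:+1/72 = -5/144
3j²(3 3 4; 0 0 0) = Δ·Π!·Σ² = 2/77  (sign -1)
(m-triple is (0,0,0) — same symbol as above.)
combine: 4πI² = 441·2/77·2/77 = 36/121
take √, sign +1: I = 0.15386989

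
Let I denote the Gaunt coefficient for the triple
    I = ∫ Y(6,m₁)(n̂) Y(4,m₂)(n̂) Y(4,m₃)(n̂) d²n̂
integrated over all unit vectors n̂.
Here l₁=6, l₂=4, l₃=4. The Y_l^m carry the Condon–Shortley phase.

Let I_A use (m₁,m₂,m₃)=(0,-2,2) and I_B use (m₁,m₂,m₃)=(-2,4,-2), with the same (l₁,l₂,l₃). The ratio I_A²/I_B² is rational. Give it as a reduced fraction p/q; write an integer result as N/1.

121/60

Same 6,4,4: normalisation and zero-m 3j drop out of the ratio.
A: Δ: 6! 6! 2! / 15! → 1/1261260; sum: t=0:+1/1036800 t=1:−1/14400 t=2:+1/4608 = 77/518400; 3j²(6 4 4; 0 -2 2) = Δ·Π!·Σ² = 11/585  (sign +1)
B: Δ: 6! 6! 2! / 15! → 1/1261260; sum: t=6:+1/69120 = 1/69120; 3j²(6 4 4; -2 4 -2) = Δ·Π!·Σ² = 4/429  (sign +1)
I_A²/I_B² = (11/585)/(4/429) = 121/60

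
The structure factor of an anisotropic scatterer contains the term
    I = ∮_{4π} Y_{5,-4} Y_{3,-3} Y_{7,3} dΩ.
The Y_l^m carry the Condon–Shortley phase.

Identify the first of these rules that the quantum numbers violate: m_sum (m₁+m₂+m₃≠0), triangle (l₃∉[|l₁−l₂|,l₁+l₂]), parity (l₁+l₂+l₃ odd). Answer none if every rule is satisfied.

Σmᵢ = -4  ✗
l₃∈[|l₁−l₂|,l₁+l₂]=[2,8], have l₃=7
Σlᵢ = 15 ⇒ odd

m_sum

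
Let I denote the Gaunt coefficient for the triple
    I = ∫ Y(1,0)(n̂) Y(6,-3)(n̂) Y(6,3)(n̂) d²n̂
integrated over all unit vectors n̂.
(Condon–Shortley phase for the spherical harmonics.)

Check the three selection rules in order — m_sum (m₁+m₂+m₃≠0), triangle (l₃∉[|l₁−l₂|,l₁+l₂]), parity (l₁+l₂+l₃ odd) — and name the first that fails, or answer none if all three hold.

Σmᵢ = 0  ✓
l₃∈[|l₁−l₂|,l₁+l₂]=[5,7], have l₃=6  ✓
Σlᵢ = 13 ⇒ odd  ✗

parity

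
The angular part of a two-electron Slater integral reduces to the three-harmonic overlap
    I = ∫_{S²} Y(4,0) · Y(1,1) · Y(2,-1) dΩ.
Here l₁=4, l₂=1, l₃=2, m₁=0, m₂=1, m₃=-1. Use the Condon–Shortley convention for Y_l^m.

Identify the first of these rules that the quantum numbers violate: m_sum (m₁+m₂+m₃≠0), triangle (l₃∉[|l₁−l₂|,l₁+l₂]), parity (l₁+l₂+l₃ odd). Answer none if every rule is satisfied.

triangle

azimuthal sum: 0 + 1 − 1 = 0  ✓
3 ≤ 2 ≤ 5 (triangle on l)  ✗
L = 4 + 1 + 2 = 7 (odd)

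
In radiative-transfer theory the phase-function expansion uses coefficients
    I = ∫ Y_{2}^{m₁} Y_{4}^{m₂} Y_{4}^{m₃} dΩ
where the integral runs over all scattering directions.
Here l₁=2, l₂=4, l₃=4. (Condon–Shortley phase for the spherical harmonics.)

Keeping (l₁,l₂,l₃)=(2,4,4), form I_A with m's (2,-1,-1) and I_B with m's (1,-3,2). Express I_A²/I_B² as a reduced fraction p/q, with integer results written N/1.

Shared (l₁,l₂,l₃)=(2,4,4): N and (l;000)² cancel in I_A²/I_B².
A: Δ = 2!·2!·6!/11! = 1/13860; Racah Σ t=0..0: t=0:+1/144 = 1/144; ⇒ 3j(2 4 4; 2 -1 -1)² = 10/231, sgn -1
B: Δ = 2!·2!·6!/11! = 1/13860; Racah Σ t=0..1: t=0:+1/240 t=1:−1/1440 = 1/288; ⇒ 3j(2 4 4; 1 -3 2)² = 5/132, sgn +1
I_A²/I_B² = (10/231)/(5/132) = 8/7

8/7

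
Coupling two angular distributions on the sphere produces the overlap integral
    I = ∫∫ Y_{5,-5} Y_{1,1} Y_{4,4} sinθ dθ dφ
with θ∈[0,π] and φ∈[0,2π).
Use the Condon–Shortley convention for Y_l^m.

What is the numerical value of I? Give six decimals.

-0.329416

Checks pass: Σm=0; 10 even; l₃=4∈[4,6].
(2·5+1)(2·1+1)(2·4+1) = 297
Δ: 2! 8! 0! / 11! → 1/495
sum: t=1:−1/576 = -1/576
3j²(5 1 4; 0 0 0) = Δ·Π!·Σ² = 5/99  (sign -1)
sum: t=2:+1/80640 = 1/80640
3j²(5 1 4; -5 1 4) = Δ·Π!·Σ² = 1/11  (sign +1)
combine: 4πI² = 297·5/99·1/11 = 15/11
take √, sign -1: I = -0.32941575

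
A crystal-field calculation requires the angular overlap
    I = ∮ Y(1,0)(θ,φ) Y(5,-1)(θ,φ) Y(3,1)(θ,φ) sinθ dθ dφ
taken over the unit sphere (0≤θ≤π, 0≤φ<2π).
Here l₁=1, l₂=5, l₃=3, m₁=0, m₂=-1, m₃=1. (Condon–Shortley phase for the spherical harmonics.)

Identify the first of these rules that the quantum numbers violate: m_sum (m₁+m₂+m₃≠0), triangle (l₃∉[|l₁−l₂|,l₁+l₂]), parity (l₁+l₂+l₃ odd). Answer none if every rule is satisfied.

triangle

Σmᵢ = 0  ✓
l₃∈[|l₁−l₂|,l₁+l₂]=[4,6], have l₃=3  ✗
Σlᵢ = 9 ⇒ odd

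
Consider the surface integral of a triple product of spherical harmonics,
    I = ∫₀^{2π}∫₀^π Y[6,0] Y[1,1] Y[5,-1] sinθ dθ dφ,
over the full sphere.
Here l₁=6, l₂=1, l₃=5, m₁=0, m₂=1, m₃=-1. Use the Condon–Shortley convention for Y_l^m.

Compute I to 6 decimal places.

0.158246

Rules hold: Σm=0, L=12 even, 5≤5≤7.
N = 13·3·11 = 429
Δ = 2!·10!·0!/13! = 1/858
Racah Σ t=1..1: t=1:−1/14400 = -1/14400
⇒ 3j(6 1 5; 0 0 0)² = 6/143, sgn +1
Racah Σ t=2..2: t=2:+1/34560 = 1/34560
⇒ 3j(6 1 5; 0 1 -1)² = 5/286, sgn +1
4πI² = N·(3j₀)²·(3jₘ)² = 45/143
I = +1·√(0.314685/4π) = 0.15824621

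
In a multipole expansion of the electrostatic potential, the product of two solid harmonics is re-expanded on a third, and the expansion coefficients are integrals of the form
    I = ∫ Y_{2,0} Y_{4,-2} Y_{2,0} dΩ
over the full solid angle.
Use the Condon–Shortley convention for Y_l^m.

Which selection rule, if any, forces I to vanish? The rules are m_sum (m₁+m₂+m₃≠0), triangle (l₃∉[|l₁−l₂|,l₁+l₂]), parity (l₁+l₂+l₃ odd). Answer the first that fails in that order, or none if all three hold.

m_sum

Σmᵢ = -2  ✗
l₃∈[|l₁−l₂|,l₁+l₂]=[2,6], have l₃=2
Σlᵢ = 8 ⇒ even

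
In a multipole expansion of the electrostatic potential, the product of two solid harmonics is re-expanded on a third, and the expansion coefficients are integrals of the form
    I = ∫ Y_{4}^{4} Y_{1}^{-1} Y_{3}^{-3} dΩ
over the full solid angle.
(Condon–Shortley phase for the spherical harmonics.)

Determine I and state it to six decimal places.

m-sum 0 ✓  L=8 even ✓  3≤3≤5 ✓
Π(2lᵢ+1) = 9×3×7 = 189
triangle coeff Δ(4,1,3) = 1/252
Σ_t [1,1]: t=1:−1/36 = -1/36
(3j)²=4/63 [(4 1 3; 0 0 0)], sign=+1
Σ_t [0,0]: t=0:+1/1440 = 1/1440
(3j)²=1/9 [(4 1 3; 4 -1 -3)], sign=+1
⇒ 4πI² = 4/3
I = (+1)√(4/3/(4π)) = 0.32573501

0.325735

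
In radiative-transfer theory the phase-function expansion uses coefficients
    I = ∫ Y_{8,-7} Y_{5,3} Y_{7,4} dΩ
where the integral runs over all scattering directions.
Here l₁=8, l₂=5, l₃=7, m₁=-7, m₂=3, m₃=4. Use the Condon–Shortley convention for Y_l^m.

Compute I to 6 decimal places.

-0.133321

Checks pass: Σm=0; 20 even; l₃=7∈[3,13].
(2·8+1)(2·5+1)(2·7+1) = 2805
Δ: 6! 10! 4! / 21! → 1/814773960
sum: t=1:−1/87091200 t=2:+1/4976640 t=3:−1/2073600 t=4:+1/4976640 t=5:−1/87091200 = -1/9676800
3j²(8 5 7; 0 0 0) = Δ·Π!·Σ² = 360/46189  (sign +1)
sum: t=5:−1/2612736000 t=6:+1/1045094400 = 1/1741824000
3j²(8 5 7; -7 3 4) = Δ·Π!·Σ² = 33/3230  (sign -1)
combine: 4πI² = 2805·360/46189·33/3230 = 17820/79781
take √, sign -1: I = -0.13332119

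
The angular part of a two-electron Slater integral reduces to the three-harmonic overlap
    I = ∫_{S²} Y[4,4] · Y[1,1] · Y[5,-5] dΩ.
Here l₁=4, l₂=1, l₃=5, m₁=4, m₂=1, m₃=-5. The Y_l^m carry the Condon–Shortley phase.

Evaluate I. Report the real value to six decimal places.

m-sum 0 ✓  L=10 even ✓  3≤5≤5 ✓
Π(2lᵢ+1) = 9×3×11 = 297
triangle coeff Δ(4,1,5) = 1/495
Σ_t [0,0]: t=0:+1/576 = 1/576
(3j)²=5/99 [(4 1 5; 0 0 0)], sign=-1
Σ_t [0,0]: t=0:+1/80640 = 1/80640
(3j)²=1/11 [(4 1 5; 4 1 -5)], sign=+1
⇒ 4πI² = 15/11
I = (-1)√(15/11/(4π)) = -0.32941575

-0.329416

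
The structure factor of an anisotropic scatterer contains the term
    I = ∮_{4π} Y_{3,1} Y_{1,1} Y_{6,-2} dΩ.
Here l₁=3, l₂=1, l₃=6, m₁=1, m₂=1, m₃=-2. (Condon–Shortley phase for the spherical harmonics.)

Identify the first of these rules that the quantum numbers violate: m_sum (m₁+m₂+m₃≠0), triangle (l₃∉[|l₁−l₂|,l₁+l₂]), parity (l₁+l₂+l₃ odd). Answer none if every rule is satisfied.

Σmᵢ = 0  ✓
l₃∈[|l₁−l₂|,l₁+l₂]=[2,4], have l₃=6  ✗
Σlᵢ = 10 ⇒ even

triangle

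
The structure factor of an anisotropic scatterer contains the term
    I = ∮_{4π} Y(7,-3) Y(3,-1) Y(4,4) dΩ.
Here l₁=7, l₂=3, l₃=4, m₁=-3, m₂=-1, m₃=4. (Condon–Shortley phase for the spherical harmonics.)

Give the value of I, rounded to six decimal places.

Checks pass: Σm=0; 14 even; l₃=4∈[4,10].
(2·7+1)(2·3+1)(2·4+1) = 945
Δ: 6! 8! 0! / 15! → 1/45045
sum: t=3:−1/20736 = -1/20736
3j²(7 3 4; 0 0 0) = Δ·Π!·Σ² = 35/1287  (sign -1)
sum: t=2:+1/1935360 = 1/1935360
3j²(7 3 4; -3 -1 4) = Δ·Π!·Σ² = 1/1001  (sign +1)
combine: 4πI² = 945·35/1287·1/1001 = 525/20449
take √, sign -1: I = -0.04520003

-0.045200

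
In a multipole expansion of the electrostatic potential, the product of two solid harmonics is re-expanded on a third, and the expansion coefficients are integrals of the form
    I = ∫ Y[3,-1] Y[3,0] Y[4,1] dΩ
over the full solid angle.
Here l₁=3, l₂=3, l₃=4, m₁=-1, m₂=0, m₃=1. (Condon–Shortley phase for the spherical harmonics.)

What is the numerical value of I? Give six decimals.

-0.099323

m-sum 0 ✓  L=10 even ✓  0≤4≤6 ✓
Π(2lᵢ+1) = 7×7×9 = 441
triangle coeff Δ(3,3,4) = 1/34650
Σ_t [0,2]: t=0:+1/72 t=1:−1/16 t=2:+1/72 = -5/144
(3j)²=2/77 [(3 3 4; 0 0 0)], sign=-1
Σ_t [0,2]: t=0:+1/288 t=1:−1/24 t=2:+1/48 = -5/288
(3j)²=5/462 [(3 3 4; -1 0 1)], sign=+1
⇒ 4πI² = 15/121
I = (-1)√(15/121/(4π)) = -0.09932258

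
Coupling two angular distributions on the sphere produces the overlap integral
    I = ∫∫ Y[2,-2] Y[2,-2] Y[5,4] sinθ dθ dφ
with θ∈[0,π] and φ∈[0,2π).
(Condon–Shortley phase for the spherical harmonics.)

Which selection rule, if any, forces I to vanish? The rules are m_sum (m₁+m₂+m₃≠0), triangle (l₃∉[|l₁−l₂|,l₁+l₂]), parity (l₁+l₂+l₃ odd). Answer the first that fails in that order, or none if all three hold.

m₁+m₂+m₃ = -2 − 2 + 4 = 0  ✓
triangle: |2−2|=0 ≤ l₃=5 ≤ 2+2=4  ✗
parity: l₁+l₂+l₃ = 9 is odd

triangle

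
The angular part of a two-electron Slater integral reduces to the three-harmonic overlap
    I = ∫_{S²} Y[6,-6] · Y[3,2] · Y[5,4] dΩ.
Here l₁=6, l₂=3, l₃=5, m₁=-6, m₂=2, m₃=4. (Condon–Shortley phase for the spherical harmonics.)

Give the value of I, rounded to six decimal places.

m-sum 0 ✓  L=14 even ✓  3≤5≤9 ✓
Π(2lᵢ+1) = 13×7×11 = 1001
triangle coeff Δ(6,3,5) = 1/675675
Σ_t [1,3]: t=1:−1/8640 t=2:+1/2304 t=3:−1/8640 = 7/34560
(3j)²=7/429 [(6 3 5; 0 0 0)], sign=-1
Σ_t [4,4]: t=4:+1/967680 = 1/967680
(3j)²=3/91 [(6 3 5; -6 2 4)], sign=-1
⇒ 4πI² = 7/13
I = (+1)√(7/13/(4π)) = 0.20700098

0.207001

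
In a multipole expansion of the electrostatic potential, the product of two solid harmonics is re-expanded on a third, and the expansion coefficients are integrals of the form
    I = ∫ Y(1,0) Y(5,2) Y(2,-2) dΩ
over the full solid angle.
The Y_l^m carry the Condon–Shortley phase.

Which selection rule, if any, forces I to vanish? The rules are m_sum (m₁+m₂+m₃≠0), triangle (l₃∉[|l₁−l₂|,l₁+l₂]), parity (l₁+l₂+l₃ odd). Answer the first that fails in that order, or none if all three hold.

Σmᵢ = 0  ✓
l₃∈[|l₁−l₂|,l₁+l₂]=[4,6], have l₃=2  ✗
Σlᵢ = 8 ⇒ even

triangle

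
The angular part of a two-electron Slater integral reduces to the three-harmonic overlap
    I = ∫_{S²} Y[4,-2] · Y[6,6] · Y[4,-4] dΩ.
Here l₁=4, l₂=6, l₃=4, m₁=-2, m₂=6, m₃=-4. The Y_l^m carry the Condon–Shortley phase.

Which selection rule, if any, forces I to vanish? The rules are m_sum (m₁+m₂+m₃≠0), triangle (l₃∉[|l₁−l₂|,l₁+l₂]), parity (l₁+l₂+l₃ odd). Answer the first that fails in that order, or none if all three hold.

Σmᵢ = 0  ✓
l₃∈[|l₁−l₂|,l₁+l₂]=[2,10], have l₃=4  ✓
Σlᵢ = 14 ⇒ even  ✓

none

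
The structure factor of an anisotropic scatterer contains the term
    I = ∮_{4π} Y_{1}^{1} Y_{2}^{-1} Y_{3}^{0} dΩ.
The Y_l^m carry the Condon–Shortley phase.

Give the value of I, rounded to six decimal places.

0.143048

m-sum 0 ✓  L=6 even ✓  1≤3≤3 ✓
Π(2lᵢ+1) = 3×5×7 = 105
triangle coeff Δ(1,2,3) = 1/105
Σ_t [0,0]: t=0:+1/4 = 1/4
(3j)²=3/35 [(1 2 3; 0 0 0)], sign=-1
Σ_t [0,0]: t=0:+1/12 = 1/12
(3j)²=1/35 [(1 2 3; 1 -1 0)], sign=-1
⇒ 4πI² = 9/35
I = (+1)√(9/35/(4π)) = 0.14304817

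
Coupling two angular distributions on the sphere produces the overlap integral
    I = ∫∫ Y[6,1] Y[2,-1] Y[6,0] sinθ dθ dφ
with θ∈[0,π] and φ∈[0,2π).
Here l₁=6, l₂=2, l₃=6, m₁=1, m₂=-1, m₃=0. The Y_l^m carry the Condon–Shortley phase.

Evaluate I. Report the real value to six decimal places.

Checks pass: Σm=0; 14 even; l₃=6∈[4,8].
(2·6+1)(2·2+1)(2·6+1) = 845
Δ: 2! 10! 2! / 15! → 1/90090
sum: t=0:+1/69120 t=1:−1/14400 t=2:+1/69120 = -7/172800
3j²(6 2 6; 0 0 0) = Δ·Π!·Σ² = 14/715  (sign -1)
sum: t=0:+1/28800 t=1:−1/34560 = 1/172800
3j²(6 2 6; 1 -1 0) = Δ·Π!·Σ² = 1/1430  (sign +1)
combine: 4πI² = 845·14/715·1/1430 = 7/605
take √, sign -1: I = -0.03034355

-0.030344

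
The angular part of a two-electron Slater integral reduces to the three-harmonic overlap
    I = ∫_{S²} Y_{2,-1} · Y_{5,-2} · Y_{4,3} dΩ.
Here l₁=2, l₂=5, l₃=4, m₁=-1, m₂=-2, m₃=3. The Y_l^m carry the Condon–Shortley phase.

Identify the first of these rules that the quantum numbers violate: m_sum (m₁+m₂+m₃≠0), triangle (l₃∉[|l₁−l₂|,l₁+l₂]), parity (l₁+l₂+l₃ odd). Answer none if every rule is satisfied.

azimuthal sum: -1 − 2 + 3 = 0  ✓
3 ≤ 4 ≤ 7 (triangle on l)  ✓
L = 2 + 5 + 4 = 11 (odd)  ✗

parity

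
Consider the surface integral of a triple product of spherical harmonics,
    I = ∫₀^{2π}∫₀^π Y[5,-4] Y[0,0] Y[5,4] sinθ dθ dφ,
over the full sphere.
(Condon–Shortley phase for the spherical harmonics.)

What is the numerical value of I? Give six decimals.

0.282095

Rules hold: Σm=0, L=10 even, 5≤5≤5.
N = 11·1·11 = 121
Δ = 0!·10!·0!/11! = 1/11
Racah Σ t=0..0: t=0:+1/14400 = 1/14400
⇒ 3j(5 0 5; 0 0 0)² = 1/11, sgn -1
Racah Σ t=0..0: t=0:+1/362880 = 1/362880
⇒ 3j(5 0 5; -4 0 4)² = 1/11, sgn -1
4πI² = N·(3j₀)²·(3jₘ)² = 1/1
I = +1·√(1/4π) = 0.28209479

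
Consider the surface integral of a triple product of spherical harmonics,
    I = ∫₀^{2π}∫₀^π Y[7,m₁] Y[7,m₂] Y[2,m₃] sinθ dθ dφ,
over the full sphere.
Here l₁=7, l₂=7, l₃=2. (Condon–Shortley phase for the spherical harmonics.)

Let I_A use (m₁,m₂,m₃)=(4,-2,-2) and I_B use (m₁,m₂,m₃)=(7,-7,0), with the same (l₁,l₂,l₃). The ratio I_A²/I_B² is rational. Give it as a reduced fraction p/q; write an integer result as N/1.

3300/8281

Same 7,7,2: normalisation and zero-m 3j drop out of the ratio.
A: Δ: 12! 2! 2! / 17! → 1/185640; sum: t=3:−1/8709120 = -1/8709120; 3j²(7 7 2; 4 -2 -2) = Δ·Π!·Σ² = 55/3094  (sign -1)
B: Δ: 12! 2! 2! / 17! → 1/185640; sum: t=0:+1/1916006400 = 1/1916006400; 3j²(7 7 2; 7 -7 0) = Δ·Π!·Σ² = 91/2040  (sign +1)
I_A²/I_B² = (55/3094)/(91/2040) = 3300/8281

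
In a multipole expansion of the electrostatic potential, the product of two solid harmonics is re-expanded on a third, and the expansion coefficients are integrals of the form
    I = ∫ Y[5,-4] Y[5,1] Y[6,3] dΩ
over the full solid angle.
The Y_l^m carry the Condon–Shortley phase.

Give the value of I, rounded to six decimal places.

Checks pass: Σm=0; 16 even; l₃=6∈[0,10].
(2·5+1)(2·5+1)(2·6+1) = 1573
Δ: 4! 6! 6! / 17! → 1/28588560
sum: t=0:+1/345600 t=1:−1/13824 t=2:+1/5184 t=3:−1/13824 t=4:+1/345600 = 7/129600
3j²(5 5 6; 0 0 0) = Δ·Π!·Σ² = 80/7293  (sign +1)
sum: t=3:−1/155520 t=4:+1/138240 = 1/1244160
3j²(5 5 6; -4 1 3) = Δ·Π!·Σ² = 3/9724  (sign -1)
combine: 4πI² = 1573·80/7293·3/9724 = 20/3757
take √, sign -1: I = -0.02058209

-0.020582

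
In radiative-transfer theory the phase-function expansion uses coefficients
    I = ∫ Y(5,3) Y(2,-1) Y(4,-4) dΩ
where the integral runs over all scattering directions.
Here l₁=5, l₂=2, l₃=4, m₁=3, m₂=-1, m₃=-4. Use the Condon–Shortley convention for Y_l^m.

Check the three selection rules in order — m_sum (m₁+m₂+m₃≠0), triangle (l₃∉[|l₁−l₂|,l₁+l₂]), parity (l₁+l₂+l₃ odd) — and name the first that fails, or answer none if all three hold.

azimuthal sum: 3 − 1 − 4 = -2  ✗
3 ≤ 4 ≤ 7 (triangle on l)
L = 5 + 2 + 4 = 11 (odd)

m_sum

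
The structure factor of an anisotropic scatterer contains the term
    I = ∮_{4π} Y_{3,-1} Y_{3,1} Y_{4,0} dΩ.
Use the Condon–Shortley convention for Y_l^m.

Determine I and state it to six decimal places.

-0.025645

Rules hold: Σm=0, L=10 even, 0≤4≤6.
N = 7·7·9 = 441
Δ = 2!·4!·4!/11! = 1/34650
Racah Σ t=0..2: t=0:+1/72 t=1:−1/16 t=2:+1/72 = -5/144
⇒ 3j(3 3 4; 0 0 0)² = 2/77, sgn -1
Racah Σ t=0..2: t=0:+1/1152 t=1:−1/36 t=2:+1/32 = 5/1152
⇒ 3j(3 3 4; -1 1 0)² = 1/1386, sgn +1
4πI² = N·(3j₀)²·(3jₘ)² = 1/121
I = -1·√(0.00826446/4π) = -0.02564498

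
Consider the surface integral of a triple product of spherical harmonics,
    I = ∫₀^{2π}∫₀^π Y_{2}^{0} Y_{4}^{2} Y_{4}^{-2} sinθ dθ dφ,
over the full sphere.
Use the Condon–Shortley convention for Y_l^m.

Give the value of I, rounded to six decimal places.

Rules hold: Σm=0, L=10 even, 2≤4≤6.
N = 5·9·9 = 405
Δ = 2!·2!·6!/11! = 1/13860
Racah Σ t=0..2: t=0:+1/192 t=1:−1/36 t=2:+1/192 = -5/288
⇒ 3j(2 4 4; 0 0 0)² = 20/693, sgn -1
Racah Σ t=0..2: t=0:+1/2880 t=1:−1/120 t=2:+1/192 = -1/360
⇒ 3j(2 4 4; 0 2 -2)² = 16/3465, sgn -1
4πI² = N·(3j₀)²·(3jₘ)² = 320/5929
I = +1·√(0.053972/4π) = 0.06553591

0.065536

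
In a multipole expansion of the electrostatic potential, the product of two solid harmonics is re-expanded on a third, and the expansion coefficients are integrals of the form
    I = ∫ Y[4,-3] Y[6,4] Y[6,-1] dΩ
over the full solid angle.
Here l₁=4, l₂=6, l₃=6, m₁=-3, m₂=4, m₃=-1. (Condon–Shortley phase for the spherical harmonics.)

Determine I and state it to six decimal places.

Checks pass: Σm=0; 16 even; l₃=6∈[2,10].
(2·4+1)(2·6+1)(2·6+1) = 1521
Δ: 4! 4! 8! / 17! → 1/15315300
sum: t=0:+1/829440 t=1:−1/25920 t=2:+1/9216 t=3:−1/25920 t=4:+1/829440 = 7/207360
3j²(4 6 6; 0 0 0) = Δ·Π!·Σ² = 28/2431  (sign +1)
sum: t=3:−1/725760 t=4:+1/207360 = 1/290304
3j²(4 6 6; -3 4 -1) = Δ·Π!·Σ² = 125/7293  (sign -1)
combine: 4πI² = 1521·28/2431·125/7293 = 10500/34969
take √, sign -1: I = -0.15457815

-0.154578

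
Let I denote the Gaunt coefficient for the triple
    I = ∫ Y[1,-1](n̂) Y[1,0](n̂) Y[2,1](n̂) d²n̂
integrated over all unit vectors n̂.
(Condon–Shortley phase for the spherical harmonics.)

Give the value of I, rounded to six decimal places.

Checks pass: Σm=0; 4 even; l₃=2∈[0,2].
(2·1+1)(2·1+1)(2·2+1) = 45
Δ: 0! 2! 2! / 5! → 1/30
sum: t=0:+1/1 = 1/1
3j²(1 1 2; 0 0 0) = Δ·Π!·Σ² = 2/15  (sign +1)
sum: t=0:+1/2 = 1/2
3j²(1 1 2; -1 0 1) = Δ·Π!·Σ² = 1/10  (sign -1)
combine: 4πI² = 45·2/15·1/10 = 3/5
take √, sign -1: I = -0.21850969

-0.218510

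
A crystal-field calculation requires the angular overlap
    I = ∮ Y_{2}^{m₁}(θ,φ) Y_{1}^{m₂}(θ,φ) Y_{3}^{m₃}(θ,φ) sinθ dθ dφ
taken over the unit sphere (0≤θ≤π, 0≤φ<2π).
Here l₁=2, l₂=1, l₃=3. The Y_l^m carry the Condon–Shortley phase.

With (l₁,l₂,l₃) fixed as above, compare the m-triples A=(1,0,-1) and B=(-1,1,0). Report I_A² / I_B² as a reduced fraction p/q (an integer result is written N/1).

Same 2,1,3: normalisation and zero-m 3j drop out of the ratio.
A: Δ: 0! 4! 2! / 7! → 1/105; sum: t=0:+1/6 = 1/6; 3j²(2 1 3; 1 0 -1) = Δ·Π!·Σ² = 8/105  (sign +1)
B: Δ: 0! 4! 2! / 7! → 1/105; sum: t=0:+1/12 = 1/12; 3j²(2 1 3; -1 1 0) = Δ·Π!·Σ² = 1/35  (sign -1)
I_A²/I_B² = (8/105)/(1/35) = 8/3

8/3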